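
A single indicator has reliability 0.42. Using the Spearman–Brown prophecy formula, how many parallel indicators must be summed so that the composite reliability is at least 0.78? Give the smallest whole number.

k ≥ ρ*(1−ρ₁)/(ρ₁(1−ρ*)) = 0.78·0.58 / (0.42·0.22) = 4.896.
Smallest integer k = 5.

5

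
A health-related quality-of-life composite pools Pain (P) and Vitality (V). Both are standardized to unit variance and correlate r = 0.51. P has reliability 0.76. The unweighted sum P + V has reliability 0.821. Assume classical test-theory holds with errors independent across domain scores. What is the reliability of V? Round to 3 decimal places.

0.699

Var(P+V) = 2 + 2·0.51 = 3.020.
True-score variance = ρ_P + ρ_V + 2·0.51, so 0.821 = (0.76 + ρ_V + 1.02) / 3.020.
ρ_V = 0.821·3.020 − 0.76 − 1.02 = 0.699.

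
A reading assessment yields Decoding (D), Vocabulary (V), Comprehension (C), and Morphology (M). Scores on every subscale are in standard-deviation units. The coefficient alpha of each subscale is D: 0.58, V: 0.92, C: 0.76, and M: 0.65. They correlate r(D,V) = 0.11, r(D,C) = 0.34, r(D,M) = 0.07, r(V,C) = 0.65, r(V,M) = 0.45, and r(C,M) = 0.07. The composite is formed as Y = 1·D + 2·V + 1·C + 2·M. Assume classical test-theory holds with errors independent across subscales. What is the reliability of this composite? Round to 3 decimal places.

Var(Y) = 1 + 2² + 1 + 2² + 2·[2·0.11 + 0.34 + 2·0.07 + 2·0.65 + 4·0.45 + 2·0.07] = 10 + 7.88 = 17.88.
Under uncorrelated errors the observed covariances equal the true-score covariances, so only the own-variance terms attenuate.
True-score variance = [0.58 + 2²·0.92 + 0.76 + 2²·0.65] + 7.88 = 7.62 + 7.88 = 15.5.
Reliability = 15.5 / 17.88 = 0.867.

0.867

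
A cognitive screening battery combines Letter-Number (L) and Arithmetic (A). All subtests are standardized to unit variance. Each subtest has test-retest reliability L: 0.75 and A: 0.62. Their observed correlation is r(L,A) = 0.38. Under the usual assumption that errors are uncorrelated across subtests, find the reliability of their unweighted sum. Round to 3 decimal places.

0.772

Var(L+A) = 2 + 2·[0.38] = 2 + 0.76 = 2.76.
Under uncorrelated errors the observed covariances equal the true-score covariances, so only the own-variance terms attenuate.
True-score variance = [0.75 + 0.62] + 0.76 = 1.37 + 0.76 = 2.13.
Reliability = 2.13 / 2.76 = 0.772.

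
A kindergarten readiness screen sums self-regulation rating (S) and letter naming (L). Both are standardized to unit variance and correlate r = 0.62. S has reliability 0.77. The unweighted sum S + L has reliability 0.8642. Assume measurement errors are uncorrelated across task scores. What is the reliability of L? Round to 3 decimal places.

0.790

Var(S+L) = 2 + 2·0.62 = 3.240.
True-score variance = ρ_S + ρ_L + 2·0.62, so 0.8642 = (0.77 + ρ_L + 1.24) / 3.240.
ρ_L = 0.8642·3.240 − 0.77 − 1.24 = 0.790.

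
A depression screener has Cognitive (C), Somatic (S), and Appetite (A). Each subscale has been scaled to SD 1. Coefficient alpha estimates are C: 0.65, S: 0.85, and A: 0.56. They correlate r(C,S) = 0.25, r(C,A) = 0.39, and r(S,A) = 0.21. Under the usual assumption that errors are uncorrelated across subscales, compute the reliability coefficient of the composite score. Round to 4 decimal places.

0.8000

Var(C+S+A) = 3 + 2·[0.25 + 0.39 + 0.21] = 3 + 1.7 = 4.7.
Because errors are independent across components, Cov(Tᵢ,Tⱼ) = Cov(Xᵢ,Xⱼ); the off-diagonal part of the true-score variance is the same as above.
True-score variance = [0.65 + 0.85 + 0.56] + 1.7 = 2.06 + 1.7 = 3.76.
Reliability = 3.76 / 4.7 = 0.8000.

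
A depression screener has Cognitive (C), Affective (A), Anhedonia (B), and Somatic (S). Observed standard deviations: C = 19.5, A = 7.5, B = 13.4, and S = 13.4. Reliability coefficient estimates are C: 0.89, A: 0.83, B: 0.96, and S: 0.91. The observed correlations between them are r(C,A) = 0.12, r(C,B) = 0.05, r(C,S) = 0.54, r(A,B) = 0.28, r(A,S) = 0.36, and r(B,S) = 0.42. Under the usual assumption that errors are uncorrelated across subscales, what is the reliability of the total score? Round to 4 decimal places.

Var(C+A+B+S) = 19.5² + 7.5² + 13.4² + 13.4² + 2·[19.5·7.5·0.12 + 19.5·13.4·0.05 + 19.5·13.4·0.54 + 7.5·13.4·0.28 + 7.5·13.4·0.36 + 13.4·13.4·0.42] = 795.62 + 622.904 = 1418.52.
Because errors are independent across components, Cov(Tᵢ,Tⱼ) = Cov(Xᵢ,Xⱼ); the off-diagonal part of the true-score variance is the same as above.
True-score variance = [19.5²·0.89 + 7.5²·0.83 + 13.4²·0.96 + 13.4²·0.91] + 622.904 = 720.887 + 622.904 = 1343.79.
Reliability = 1343.79 / 1418.52 = 0.9473.

0.9473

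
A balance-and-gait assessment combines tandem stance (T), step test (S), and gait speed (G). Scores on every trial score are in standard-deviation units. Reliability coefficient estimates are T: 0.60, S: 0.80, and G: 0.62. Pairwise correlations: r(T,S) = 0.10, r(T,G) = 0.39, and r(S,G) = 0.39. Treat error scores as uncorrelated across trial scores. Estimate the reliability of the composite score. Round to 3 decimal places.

Var(T+S+G) = 3 + 2·[0.10 + 0.39 + 0.39] = 3 + 1.76 = 4.76.
With uncorrelated errors the cross-covariances are all true-score covariance, so they carry over unchanged; only the diagonal terms shrink to ρᵢσᵢ².
True-score variance = [0.60 + 0.80 + 0.62] + 1.76 = 2.02 + 1.76 = 3.78.
Reliability = 3.78 / 4.76 = 0.794.

0.794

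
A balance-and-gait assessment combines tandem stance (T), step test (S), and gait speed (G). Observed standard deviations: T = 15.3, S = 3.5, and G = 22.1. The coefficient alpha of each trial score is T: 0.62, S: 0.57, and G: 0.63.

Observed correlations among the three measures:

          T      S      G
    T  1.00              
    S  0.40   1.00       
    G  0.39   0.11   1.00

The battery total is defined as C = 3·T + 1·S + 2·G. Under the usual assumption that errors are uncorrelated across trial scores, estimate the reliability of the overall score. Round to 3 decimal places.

Var(C) = 3²·15.3² + 3.5² + 2²·22.1² + 2·[3·15.3·3.5·0.40 + 6·15.3·22.1·0.39 + 2·3.5·22.1·0.11] = 4072.7 + 1745 = 5817.7.
Because errors are independent across components, Cov(Tᵢ,Tⱼ) = Cov(Xᵢ,Xⱼ); the off-diagonal part of the true-score variance is the same as above.
True-score variance = [3²·15.3²·0.62 + 3.5²·0.57 + 2²·22.1²·0.63] + 1745 = 2544 + 1745 = 4289.
Reliability = 4289 / 5817.7 = 0.737.

0.737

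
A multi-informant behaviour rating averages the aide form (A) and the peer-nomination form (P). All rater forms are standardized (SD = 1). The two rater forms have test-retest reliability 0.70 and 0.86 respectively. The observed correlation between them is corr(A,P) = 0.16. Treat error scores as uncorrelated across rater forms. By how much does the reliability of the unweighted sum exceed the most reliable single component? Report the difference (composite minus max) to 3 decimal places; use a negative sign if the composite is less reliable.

Var(sum) = 2 + 0.32 = 2.32; true-score variance = 1.56 + 0.32 = 1.88; composite reliability = 0.8103.
Max component reliability = 0.8600.
Difference = 0.8103 − 0.8600 = -0.050.

-0.050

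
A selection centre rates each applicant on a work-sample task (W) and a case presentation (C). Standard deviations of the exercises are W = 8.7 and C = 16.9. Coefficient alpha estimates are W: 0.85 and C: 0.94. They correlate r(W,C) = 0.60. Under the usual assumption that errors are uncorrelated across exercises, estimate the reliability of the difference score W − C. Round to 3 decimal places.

0.846

Var(W−C) = 8.7² + 16.9² − 2·8.7·16.9·0.60 = 361.3 − 176.436 = 184.864.
With uncorrelated errors the cross-covariances are all true-score covariance, so they carry over unchanged; only the diagonal terms shrink to ρᵢσᵢ².
True-score variance = [8.7²·0.85 + 16.9²·0.94] − 176.436 = 332.81 − 176.436 = 156.374.
Reliability = 156.374 / 184.864 = 0.846.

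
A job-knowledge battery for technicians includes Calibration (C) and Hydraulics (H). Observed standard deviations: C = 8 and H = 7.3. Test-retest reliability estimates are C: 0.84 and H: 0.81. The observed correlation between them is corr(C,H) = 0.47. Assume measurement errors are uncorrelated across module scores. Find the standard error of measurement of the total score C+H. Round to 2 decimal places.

4.51

Var(total) = 117.29 + 54.896 = 172.186.
True-score variance = 96.9249 + 54.896 = 151.821, so reliability = 0.8817.
Error variance = 172.186 − 151.821 = 20.3651; SEM = √20.3651 = 4.51.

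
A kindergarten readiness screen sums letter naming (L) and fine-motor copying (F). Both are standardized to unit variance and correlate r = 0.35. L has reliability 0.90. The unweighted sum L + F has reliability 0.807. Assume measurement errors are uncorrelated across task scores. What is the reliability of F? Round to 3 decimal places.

Var(L+F) = 2 + 2·0.35 = 2.700.
True-score variance = ρ_L + ρ_F + 2·0.35, so 0.807 = (0.90 + ρ_F + 0.70) / 2.700.
ρ_F = 0.807·2.700 − 0.90 − 0.70 = 0.579.

0.579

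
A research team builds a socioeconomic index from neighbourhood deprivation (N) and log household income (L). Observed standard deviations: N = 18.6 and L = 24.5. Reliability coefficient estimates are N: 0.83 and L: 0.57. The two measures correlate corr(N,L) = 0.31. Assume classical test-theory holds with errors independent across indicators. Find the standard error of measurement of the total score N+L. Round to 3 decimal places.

Var(total) = 946.21 + 282.534 = 1228.74.
True-score variance = 629.289 + 282.534 = 911.823, so reliability = 0.7421.
Error variance = 1228.74 − 911.823 = 316.921; SEM = √316.921 = 17.802.

17.802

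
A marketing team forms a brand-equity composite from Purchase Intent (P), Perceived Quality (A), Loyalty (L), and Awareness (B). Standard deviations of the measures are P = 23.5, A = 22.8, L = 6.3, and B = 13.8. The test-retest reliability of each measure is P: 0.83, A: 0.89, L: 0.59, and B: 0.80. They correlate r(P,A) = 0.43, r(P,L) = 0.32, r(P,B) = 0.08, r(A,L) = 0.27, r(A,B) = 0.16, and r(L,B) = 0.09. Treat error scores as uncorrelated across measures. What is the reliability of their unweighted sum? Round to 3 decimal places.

0.902

Var(P+A+L+B) = 23.5² + 22.8² + 6.3² + 13.8² + 2·[23.5·22.8·0.43 + 23.5·6.3·0.32 + 23.5·13.8·0.08 + 22.8·6.3·0.27 + 22.8·13.8·0.16 + 6.3·13.8·0.09] = 1302.22 + 801.328 = 2103.55.
With uncorrelated errors the cross-covariances are all true-score covariance, so they carry over unchanged; only the diagonal terms shrink to ρᵢσᵢ².
True-score variance = [23.5²·0.83 + 22.8²·0.89 + 6.3²·0.59 + 13.8²·0.80] + 801.328 = 1096.79 + 801.328 = 1898.12.
Reliability = 1898.12 / 2103.55 = 0.902.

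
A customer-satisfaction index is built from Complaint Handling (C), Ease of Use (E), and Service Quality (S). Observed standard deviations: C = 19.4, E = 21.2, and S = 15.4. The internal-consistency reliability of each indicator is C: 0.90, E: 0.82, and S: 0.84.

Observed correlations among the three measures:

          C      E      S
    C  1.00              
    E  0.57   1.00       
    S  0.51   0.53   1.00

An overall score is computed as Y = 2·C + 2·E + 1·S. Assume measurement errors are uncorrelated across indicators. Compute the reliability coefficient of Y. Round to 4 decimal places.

0.9238

Var(Y) = 2²·19.4² + 2²·21.2² + 15.4² + 2·[4·19.4·21.2·0.57 + 2·19.4·15.4·0.51 + 2·21.2·15.4·0.53] = 3540.36 + 3177.04 = 6717.4.
Under uncorrelated errors the observed covariances equal the true-score covariances, so only the own-variance terms attenuate.
True-score variance = [2²·19.4²·0.90 + 2²·21.2²·0.82 + 15.4²·0.84] + 3177.04 = 3028.27 + 3177.04 = 6205.32.
Reliability = 6205.32 / 6717.4 = 0.9238.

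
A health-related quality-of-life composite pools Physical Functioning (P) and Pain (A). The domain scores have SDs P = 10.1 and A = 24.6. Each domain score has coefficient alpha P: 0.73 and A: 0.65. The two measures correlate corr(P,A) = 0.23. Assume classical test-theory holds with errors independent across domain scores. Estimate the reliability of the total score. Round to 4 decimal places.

Var(P+A) = 10.1² + 24.6² + 2·[10.1·24.6·0.23] = 707.17 + 114.292 = 821.462.
Under uncorrelated errors the observed covariances equal the true-score covariances, so only the own-variance terms attenuate.
True-score variance = [10.1²·0.73 + 24.6²·0.65] + 114.292 = 467.821 + 114.292 = 582.113.
Reliability = 582.113 / 821.462 = 0.7086.

0.7086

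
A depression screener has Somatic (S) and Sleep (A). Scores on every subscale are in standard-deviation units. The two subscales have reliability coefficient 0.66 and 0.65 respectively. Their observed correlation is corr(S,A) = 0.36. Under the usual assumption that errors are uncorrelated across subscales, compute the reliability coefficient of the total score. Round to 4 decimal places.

Var(S+A) = 2 + 2·[0.36] = 2 + 0.72 = 2.72.
Under uncorrelated errors the observed covariances equal the true-score covariances, so only the own-variance terms attenuate.
True-score variance = [0.66 + 0.65] + 0.72 = 1.31 + 0.72 = 2.03.
Reliability = 2.03 / 2.72 = 0.7463.

0.7463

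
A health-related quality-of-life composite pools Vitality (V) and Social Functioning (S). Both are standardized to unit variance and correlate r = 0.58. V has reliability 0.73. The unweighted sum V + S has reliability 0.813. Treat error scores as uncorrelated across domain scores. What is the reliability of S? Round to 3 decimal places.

0.679

Var(V+S) = 2 + 2·0.58 = 3.160.
True-score variance = ρ_V + ρ_S + 2·0.58, so 0.813 = (0.73 + ρ_S + 1.16) / 3.160.
ρ_S = 0.813·3.160 − 0.73 − 1.16 = 0.679.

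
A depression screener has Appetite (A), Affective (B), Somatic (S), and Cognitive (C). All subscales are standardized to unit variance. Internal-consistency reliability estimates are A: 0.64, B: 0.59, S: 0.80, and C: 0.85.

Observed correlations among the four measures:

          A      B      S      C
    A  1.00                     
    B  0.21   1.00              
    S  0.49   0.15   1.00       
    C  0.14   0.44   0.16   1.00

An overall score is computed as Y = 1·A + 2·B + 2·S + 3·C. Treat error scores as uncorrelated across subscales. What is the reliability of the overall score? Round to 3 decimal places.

0.862

Var(Y) = 1 + 2² + 2² + 3² + 2·[2·0.21 + 2·0.49 + 3·0.14 + 4·0.15 + 6·0.44 + 6·0.16] = 18 + 12.04 = 30.04.
Because errors are independent across components, Cov(Tᵢ,Tⱼ) = Cov(Xᵢ,Xⱼ); the off-diagonal part of the true-score variance is the same as above.
True-score variance = [0.64 + 2²·0.59 + 2²·0.80 + 3²·0.85] + 12.04 = 13.85 + 12.04 = 25.89.
Reliability = 25.89 / 30.04 = 0.862.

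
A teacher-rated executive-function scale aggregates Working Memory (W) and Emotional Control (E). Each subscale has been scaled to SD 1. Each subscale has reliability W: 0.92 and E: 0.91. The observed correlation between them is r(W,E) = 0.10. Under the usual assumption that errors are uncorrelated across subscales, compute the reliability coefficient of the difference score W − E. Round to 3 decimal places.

Var(W−E) = 1 + 1 − 2·0.10 = 2 − 0.2 = 1.8.
With uncorrelated errors the cross-covariances are all true-score covariance, so they carry over unchanged; only the diagonal terms shrink to ρᵢσᵢ².
True-score variance = [0.92 + 0.91] − 0.2 = 1.83 − 0.2 = 1.63.
Reliability = 1.63 / 1.8 = 0.906.

0.906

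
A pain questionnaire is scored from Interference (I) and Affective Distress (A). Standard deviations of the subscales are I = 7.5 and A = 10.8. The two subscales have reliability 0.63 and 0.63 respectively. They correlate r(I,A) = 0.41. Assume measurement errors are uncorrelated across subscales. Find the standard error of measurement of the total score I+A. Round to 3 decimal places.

7.998

Var(total) = 172.89 + 66.42 = 239.31.
True-score variance = 108.921 + 66.42 = 175.341, so reliability = 0.7327.
Error variance = 239.31 − 175.341 = 63.9693; SEM = √63.9693 = 7.998.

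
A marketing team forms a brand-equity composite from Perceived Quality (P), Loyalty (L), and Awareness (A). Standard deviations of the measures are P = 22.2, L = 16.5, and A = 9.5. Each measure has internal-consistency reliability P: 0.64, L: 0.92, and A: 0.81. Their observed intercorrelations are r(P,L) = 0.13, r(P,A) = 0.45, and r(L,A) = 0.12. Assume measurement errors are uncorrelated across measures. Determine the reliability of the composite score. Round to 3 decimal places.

0.816

Var(P+L+A) = 22.2² + 16.5² + 9.5² + 2·[22.2·16.5·0.13 + 22.2·9.5·0.45 + 16.5·9.5·0.12] = 855.34 + 322.668 = 1178.01.
Because errors are independent across components, Cov(Tᵢ,Tⱼ) = Cov(Xᵢ,Xⱼ); the off-diagonal part of the true-score variance is the same as above.
True-score variance = [22.2²·0.64 + 16.5²·0.92 + 9.5²·0.81] + 322.668 = 638.99 + 322.668 = 961.658.
Reliability = 961.658 / 1178.01 = 0.816.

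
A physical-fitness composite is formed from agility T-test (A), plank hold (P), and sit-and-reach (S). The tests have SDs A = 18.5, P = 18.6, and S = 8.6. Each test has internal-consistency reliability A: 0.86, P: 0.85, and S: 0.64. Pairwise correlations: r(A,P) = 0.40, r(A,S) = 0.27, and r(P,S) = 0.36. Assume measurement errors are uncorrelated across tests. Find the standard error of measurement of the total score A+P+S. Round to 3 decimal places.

Var(total) = 762.17 + 476.365 = 1238.54.
True-score variance = 635.735 + 476.365 = 1112.1, so reliability = 0.8979.
Error variance = 1238.54 − 1112.1 = 126.435; SEM = √126.435 = 11.244.

11.244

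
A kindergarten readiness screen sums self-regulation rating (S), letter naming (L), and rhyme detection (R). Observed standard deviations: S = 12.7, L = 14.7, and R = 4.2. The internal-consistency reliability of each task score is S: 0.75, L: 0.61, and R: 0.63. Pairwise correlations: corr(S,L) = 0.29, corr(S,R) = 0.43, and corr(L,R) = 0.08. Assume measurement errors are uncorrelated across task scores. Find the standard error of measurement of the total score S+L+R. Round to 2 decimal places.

11.45

Var(total) = 395.02 + 164.031 = 559.051.
True-score variance = 263.896 + 164.031 = 427.927, so reliability = 0.7655.
Error variance = 559.051 − 427.927 = 131.124; SEM = √131.124 = 11.45.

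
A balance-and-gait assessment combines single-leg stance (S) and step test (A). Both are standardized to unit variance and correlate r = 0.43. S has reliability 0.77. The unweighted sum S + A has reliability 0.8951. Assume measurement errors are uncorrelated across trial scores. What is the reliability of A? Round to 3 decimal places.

0.930

Var(S+A) = 2 + 2·0.43 = 2.860.
True-score variance = ρ_S + ρ_A + 2·0.43, so 0.8951 = (0.77 + ρ_A + 0.86) / 2.860.
ρ_A = 0.8951·2.860 − 0.77 − 0.86 = 0.930.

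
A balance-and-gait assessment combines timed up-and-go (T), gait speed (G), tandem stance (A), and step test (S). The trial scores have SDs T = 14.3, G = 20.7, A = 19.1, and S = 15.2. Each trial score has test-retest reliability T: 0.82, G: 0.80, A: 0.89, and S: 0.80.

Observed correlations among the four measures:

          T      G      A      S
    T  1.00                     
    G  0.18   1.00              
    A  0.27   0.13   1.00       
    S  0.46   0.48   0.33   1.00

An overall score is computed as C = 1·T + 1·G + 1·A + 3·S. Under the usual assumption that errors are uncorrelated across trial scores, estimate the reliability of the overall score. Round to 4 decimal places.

0.8951

Var(C) = 14.3² + 20.7² + 19.1² + 3²·15.2² + 2·[14.3·20.7·0.18 + 14.3·19.1·0.27 + 3·14.3·15.2·0.46 + 20.7·19.1·0.13 + 3·20.7·15.2·0.48 + 3·19.1·15.2·0.33] = 3077.15 + 2437.76 = 5514.91.
Under uncorrelated errors the observed covariances equal the true-score covariances, so only the own-variance terms attenuate.
True-score variance = [14.3²·0.82 + 20.7²·0.80 + 19.1²·0.89 + 3²·15.2²·0.80] + 2437.76 = 2498.64 + 2437.76 = 4936.4.
Reliability = 4936.4 / 5514.91 = 0.8951.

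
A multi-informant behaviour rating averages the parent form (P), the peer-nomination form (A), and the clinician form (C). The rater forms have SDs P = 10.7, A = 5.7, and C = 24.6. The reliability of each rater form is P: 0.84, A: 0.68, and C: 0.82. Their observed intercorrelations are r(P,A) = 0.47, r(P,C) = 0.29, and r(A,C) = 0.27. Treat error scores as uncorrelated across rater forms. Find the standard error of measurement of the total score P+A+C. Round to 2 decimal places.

Var(total) = 752.14 + 285.717 = 1037.86.
True-score variance = 614.496 + 285.717 = 900.213, so reliability = 0.8674.
Error variance = 1037.86 − 900.213 = 137.644; SEM = √137.644 = 11.73.

11.73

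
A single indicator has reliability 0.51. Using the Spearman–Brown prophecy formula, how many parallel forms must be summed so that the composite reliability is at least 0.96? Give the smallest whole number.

k ≥ ρ*(1−ρ₁)/(ρ₁(1−ρ*)) = 0.96·0.49 / (0.51·0.04) = 23.059.
Smallest integer k = 24.

24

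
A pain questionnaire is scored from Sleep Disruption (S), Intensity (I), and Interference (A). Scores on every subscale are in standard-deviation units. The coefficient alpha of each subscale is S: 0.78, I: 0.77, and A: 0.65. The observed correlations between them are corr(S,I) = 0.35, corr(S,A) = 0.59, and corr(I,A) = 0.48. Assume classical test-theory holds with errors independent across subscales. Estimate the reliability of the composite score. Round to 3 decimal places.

0.863

Var(S+I+A) = 3 + 2·[0.35 + 0.59 + 0.48] = 3 + 2.84 = 5.84.
Because errors are independent across components, Cov(Tᵢ,Tⱼ) = Cov(Xᵢ,Xⱼ); the off-diagonal part of the true-score variance is the same as above.
True-score variance = [0.78 + 0.77 + 0.65] + 2.84 = 2.2 + 2.84 = 5.04.
Reliability = 5.04 / 5.84 = 0.863.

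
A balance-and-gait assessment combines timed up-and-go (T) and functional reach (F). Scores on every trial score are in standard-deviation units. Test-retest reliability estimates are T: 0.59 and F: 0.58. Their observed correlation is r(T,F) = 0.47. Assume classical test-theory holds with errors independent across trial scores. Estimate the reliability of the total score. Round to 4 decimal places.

Var(T+F) = 2 + 2·[0.47] = 2 + 0.94 = 2.94.
Because errors are independent across components, Cov(Tᵢ,Tⱼ) = Cov(Xᵢ,Xⱼ); the off-diagonal part of the true-score variance is the same as above.
True-score variance = [0.59 + 0.58] + 0.94 = 1.17 + 0.94 = 2.11.
Reliability = 2.11 / 2.94 = 0.7177.

0.7177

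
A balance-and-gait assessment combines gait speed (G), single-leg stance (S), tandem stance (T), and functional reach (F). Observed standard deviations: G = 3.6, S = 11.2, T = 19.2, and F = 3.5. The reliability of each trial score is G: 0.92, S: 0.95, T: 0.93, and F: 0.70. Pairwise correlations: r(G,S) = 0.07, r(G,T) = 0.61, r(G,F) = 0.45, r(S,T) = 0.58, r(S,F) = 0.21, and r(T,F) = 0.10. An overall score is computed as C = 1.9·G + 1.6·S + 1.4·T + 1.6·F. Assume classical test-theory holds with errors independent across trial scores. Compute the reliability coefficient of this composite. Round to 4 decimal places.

Var(C) = 1.9²·3.6² + 1.6²·11.2² + 1.4²·19.2² + 1.6²·3.5² + 2·[3.04·3.6·11.2·0.07 + 2.66·3.6·19.2·0.61 + 3.04·3.6·3.5·0.45 + 2.24·11.2·19.2·0.58 + 2.56·11.2·3.5·0.21 + 2.24·19.2·3.5·0.10] = 1121.81 + 906.955 = 2028.76.
Under uncorrelated errors the observed covariances equal the true-score covariances, so only the own-variance terms attenuate.
True-score variance = [1.9²·3.6²·0.92 + 1.6²·11.2²·0.95 + 1.4²·19.2²·0.93 + 1.6²·3.5²·0.70] + 906.955 = 1042.02 + 906.955 = 1948.98.
Reliability = 1948.98 / 2028.76 = 0.9607.

0.9607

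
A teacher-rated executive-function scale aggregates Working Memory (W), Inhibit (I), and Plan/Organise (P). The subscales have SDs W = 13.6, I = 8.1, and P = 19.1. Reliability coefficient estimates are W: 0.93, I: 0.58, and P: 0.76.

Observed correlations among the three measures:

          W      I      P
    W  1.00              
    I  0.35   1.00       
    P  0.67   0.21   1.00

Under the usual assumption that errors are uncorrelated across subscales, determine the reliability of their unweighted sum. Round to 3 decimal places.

Var(W+I+P) = 13.6² + 8.1² + 19.1² + 2·[13.6·8.1·0.35 + 13.6·19.1·0.67 + 8.1·19.1·0.21] = 615.38 + 490.169 = 1105.55.
Under uncorrelated errors the observed covariances equal the true-score covariances, so only the own-variance terms attenuate.
True-score variance = [13.6²·0.93 + 8.1²·0.58 + 19.1²·0.76] + 490.169 = 487.322 + 490.169 = 977.491.
Reliability = 977.491 / 1105.55 = 0.884.

0.884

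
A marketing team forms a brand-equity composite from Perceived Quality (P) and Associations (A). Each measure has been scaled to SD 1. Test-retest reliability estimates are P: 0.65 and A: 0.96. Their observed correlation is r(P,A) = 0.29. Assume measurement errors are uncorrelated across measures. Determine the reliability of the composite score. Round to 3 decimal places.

0.849

Var(P+A) = 2 + 2·[0.29] = 2 + 0.58 = 2.58.
Under uncorrelated errors the observed covariances equal the true-score covariances, so only the own-variance terms attenuate.
True-score variance = [0.65 + 0.96] + 0.58 = 1.61 + 0.58 = 2.19.
Reliability = 2.19 / 2.58 = 0.849.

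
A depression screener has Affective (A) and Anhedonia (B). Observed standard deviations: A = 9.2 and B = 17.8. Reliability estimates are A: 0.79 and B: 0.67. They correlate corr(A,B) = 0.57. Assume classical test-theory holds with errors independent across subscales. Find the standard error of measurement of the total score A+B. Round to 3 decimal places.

Var(total) = 401.48 + 186.686 = 588.166.
True-score variance = 279.148 + 186.686 = 465.835, so reliability = 0.7920.
Error variance = 588.166 − 465.835 = 122.332; SEM = √122.332 = 11.060.

11.060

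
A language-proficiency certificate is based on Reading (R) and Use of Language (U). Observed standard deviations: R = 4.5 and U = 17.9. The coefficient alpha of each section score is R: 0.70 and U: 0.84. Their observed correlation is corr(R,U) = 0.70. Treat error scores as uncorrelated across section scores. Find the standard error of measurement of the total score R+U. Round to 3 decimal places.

Var(total) = 340.66 + 112.77 = 453.43.
True-score variance = 283.319 + 112.77 = 396.089, so reliability = 0.8735.
Error variance = 453.43 − 396.089 = 57.3406; SEM = √57.3406 = 7.572.

7.572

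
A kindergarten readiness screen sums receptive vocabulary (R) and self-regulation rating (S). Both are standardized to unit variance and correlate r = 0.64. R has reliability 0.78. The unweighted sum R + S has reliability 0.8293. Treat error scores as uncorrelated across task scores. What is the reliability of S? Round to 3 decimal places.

Var(R+S) = 2 + 2·0.64 = 3.280.
True-score variance = ρ_R + ρ_S + 2·0.64, so 0.8293 = (0.78 + ρ_S + 1.28) / 3.280.
ρ_S = 0.8293·3.280 − 0.78 − 1.28 = 0.660.

0.660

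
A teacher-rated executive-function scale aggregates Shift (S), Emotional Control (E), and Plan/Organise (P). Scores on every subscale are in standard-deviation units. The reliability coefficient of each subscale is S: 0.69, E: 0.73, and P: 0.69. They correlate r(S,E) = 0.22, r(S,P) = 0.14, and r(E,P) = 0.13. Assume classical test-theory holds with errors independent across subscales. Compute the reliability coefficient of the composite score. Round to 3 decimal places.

0.776

Var(S+E+P) = 3 + 2·[0.22 + 0.14 + 0.13] = 3 + 0.98 = 3.98.
Because errors are independent across components, Cov(Tᵢ,Tⱼ) = Cov(Xᵢ,Xⱼ); the off-diagonal part of the true-score variance is the same as above.
True-score variance = [0.69 + 0.73 + 0.69] + 0.98 = 2.11 + 0.98 = 3.09.
Reliability = 3.09 / 3.98 = 0.776.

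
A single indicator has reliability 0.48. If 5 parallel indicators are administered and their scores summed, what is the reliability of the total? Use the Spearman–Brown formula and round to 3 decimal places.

0.822

ρ_k = kρ / (1 + (k−1)ρ) = 5·0.48 / (1 + 4·0.48) = 2.400 / 2.920 = 0.822.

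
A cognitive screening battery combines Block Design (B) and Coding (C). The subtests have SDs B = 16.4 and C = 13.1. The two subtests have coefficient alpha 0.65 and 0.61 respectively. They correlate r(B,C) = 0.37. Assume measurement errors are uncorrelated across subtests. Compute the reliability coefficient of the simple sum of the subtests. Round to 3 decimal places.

0.731

Var(B+C) = 16.4² + 13.1² + 2·[16.4·13.1·0.37] = 440.57 + 158.982 = 599.552.
With uncorrelated errors the cross-covariances are all true-score covariance, so they carry over unchanged; only the diagonal terms shrink to ρᵢσᵢ².
True-score variance = [16.4²·0.65 + 13.1²·0.61] + 158.982 = 279.506 + 158.982 = 438.488.
Reliability = 438.488 / 599.552 = 0.731.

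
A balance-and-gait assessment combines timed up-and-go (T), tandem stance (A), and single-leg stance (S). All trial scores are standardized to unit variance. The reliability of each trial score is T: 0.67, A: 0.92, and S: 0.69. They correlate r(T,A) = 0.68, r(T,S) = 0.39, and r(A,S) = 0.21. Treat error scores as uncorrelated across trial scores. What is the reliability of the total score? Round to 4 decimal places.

0.8705

Var(T+A+S) = 3 + 2·[0.68 + 0.39 + 0.21] = 3 + 2.56 = 5.56.
With uncorrelated errors the cross-covariances are all true-score covariance, so they carry over unchanged; only the diagonal terms shrink to ρᵢσᵢ².
True-score variance = [0.67 + 0.92 + 0.69] + 2.56 = 2.28 + 2.56 = 4.84.
Reliability = 4.84 / 5.56 = 0.8705.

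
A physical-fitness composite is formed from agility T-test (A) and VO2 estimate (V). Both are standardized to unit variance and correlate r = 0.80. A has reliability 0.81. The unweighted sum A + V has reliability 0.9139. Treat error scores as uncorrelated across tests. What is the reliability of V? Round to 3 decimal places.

0.880

Var(A+V) = 2 + 2·0.80 = 3.600.
True-score variance = ρ_A + ρ_V + 2·0.80, so 0.9139 = (0.81 + ρ_V + 1.60) / 3.600.
ρ_V = 0.9139·3.600 − 0.81 − 1.60 = 0.880.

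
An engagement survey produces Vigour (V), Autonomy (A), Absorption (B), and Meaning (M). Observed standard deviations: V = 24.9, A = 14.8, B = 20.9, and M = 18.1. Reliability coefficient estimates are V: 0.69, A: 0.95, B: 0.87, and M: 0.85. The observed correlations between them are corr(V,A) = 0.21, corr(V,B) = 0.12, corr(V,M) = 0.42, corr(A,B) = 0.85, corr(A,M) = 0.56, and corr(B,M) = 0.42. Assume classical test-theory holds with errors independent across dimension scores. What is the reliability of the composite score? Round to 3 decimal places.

Var(V+A+B+M) = 24.9² + 14.8² + 20.9² + 18.1² + 2·[24.9·14.8·0.21 + 24.9·20.9·0.12 + 24.9·18.1·0.42 + 14.8·20.9·0.85 + 14.8·18.1·0.56 + 20.9·18.1·0.42] = 1603.47 + 1801.89 = 3405.36.
Under uncorrelated errors the observed covariances equal the true-score covariances, so only the own-variance terms attenuate.
True-score variance = [24.9²·0.69 + 14.8²·0.95 + 20.9²·0.87 + 18.1²·0.85] + 1801.89 = 1294.39 + 1801.89 = 3096.28.
Reliability = 3096.28 / 3405.36 = 0.909.

0.909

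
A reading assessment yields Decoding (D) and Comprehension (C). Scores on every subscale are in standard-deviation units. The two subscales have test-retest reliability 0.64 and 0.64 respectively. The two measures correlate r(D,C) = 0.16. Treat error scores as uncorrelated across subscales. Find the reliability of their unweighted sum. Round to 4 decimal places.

Var(D+C) = 2 + 2·[0.16] = 2 + 0.32 = 2.32.
Under uncorrelated errors the observed covariances equal the true-score covariances, so only the own-variance terms attenuate.
True-score variance = [0.64 + 0.64] + 0.32 = 1.28 + 0.32 = 1.6.
Reliability = 1.6 / 2.32 = 0.6897.

0.6897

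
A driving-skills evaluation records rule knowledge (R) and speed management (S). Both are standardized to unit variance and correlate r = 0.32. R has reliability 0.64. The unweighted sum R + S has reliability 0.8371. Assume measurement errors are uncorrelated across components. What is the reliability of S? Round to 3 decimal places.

Var(R+S) = 2 + 2·0.32 = 2.640.
True-score variance = ρ_R + ρ_S + 2·0.32, so 0.8371 = (0.64 + ρ_S + 0.64) / 2.640.
ρ_S = 0.8371·2.640 − 0.64 − 0.64 = 0.930.

0.930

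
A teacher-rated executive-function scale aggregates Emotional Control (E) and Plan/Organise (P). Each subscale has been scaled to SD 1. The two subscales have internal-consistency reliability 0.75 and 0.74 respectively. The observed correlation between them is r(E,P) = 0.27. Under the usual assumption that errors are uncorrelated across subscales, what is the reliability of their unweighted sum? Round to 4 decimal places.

0.7992

Var(E+P) = 2 + 2·[0.27] = 2 + 0.54 = 2.54.
Under uncorrelated errors the observed covariances equal the true-score covariances, so only the own-variance terms attenuate.
True-score variance = [0.75 + 0.74] + 0.54 = 1.49 + 0.54 = 2.03.
Reliability = 2.03 / 2.54 = 0.7992.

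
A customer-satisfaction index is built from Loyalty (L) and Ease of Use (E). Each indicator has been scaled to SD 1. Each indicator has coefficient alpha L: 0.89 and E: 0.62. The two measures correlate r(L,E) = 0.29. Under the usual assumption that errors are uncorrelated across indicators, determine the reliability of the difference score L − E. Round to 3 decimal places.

0.655

Var(L−E) = 1 + 1 − 2·0.29 = 2 − 0.58 = 1.42.
Under uncorrelated errors the observed covariances equal the true-score covariances, so only the own-variance terms attenuate.
True-score variance = [0.89 + 0.62] − 0.58 = 1.51 − 0.58 = 0.93.
Reliability = 0.93 / 1.42 = 0.655.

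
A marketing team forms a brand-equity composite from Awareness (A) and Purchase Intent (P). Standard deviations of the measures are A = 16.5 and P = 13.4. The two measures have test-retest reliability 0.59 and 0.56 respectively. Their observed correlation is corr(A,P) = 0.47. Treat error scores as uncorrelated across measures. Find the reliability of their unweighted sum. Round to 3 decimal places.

Var(A+P) = 16.5² + 13.4² + 2·[16.5·13.4·0.47] = 451.81 + 207.834 = 659.644.
Because errors are independent across components, Cov(Tᵢ,Tⱼ) = Cov(Xᵢ,Xⱼ); the off-diagonal part of the true-score variance is the same as above.
True-score variance = [16.5²·0.59 + 13.4²·0.56] + 207.834 = 261.181 + 207.834 = 469.015.
Reliability = 469.015 / 659.644 = 0.711.

0.711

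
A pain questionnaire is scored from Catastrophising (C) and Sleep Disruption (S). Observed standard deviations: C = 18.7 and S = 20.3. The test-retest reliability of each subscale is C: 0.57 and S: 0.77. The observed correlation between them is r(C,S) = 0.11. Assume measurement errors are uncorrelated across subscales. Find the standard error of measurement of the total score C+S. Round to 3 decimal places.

Var(total) = 761.78 + 83.5142 = 845.294.
True-score variance = 516.633 + 83.5142 = 600.147, so reliability = 0.7100.
Error variance = 845.294 − 600.147 = 245.147; SEM = √245.147 = 15.657.

15.657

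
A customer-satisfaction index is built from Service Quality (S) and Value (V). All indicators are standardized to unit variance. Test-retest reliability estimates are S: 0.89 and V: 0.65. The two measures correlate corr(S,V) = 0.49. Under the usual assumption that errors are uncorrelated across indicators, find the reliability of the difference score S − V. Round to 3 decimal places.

Var(S−V) = 1 + 1 − 2·0.49 = 2 − 0.98 = 1.02.
With uncorrelated errors the cross-covariances are all true-score covariance, so they carry over unchanged; only the diagonal terms shrink to ρᵢσᵢ².
True-score variance = [0.89 + 0.65] − 0.98 = 1.54 − 0.98 = 0.56.
Reliability = 0.56 / 1.02 = 0.549.

0.549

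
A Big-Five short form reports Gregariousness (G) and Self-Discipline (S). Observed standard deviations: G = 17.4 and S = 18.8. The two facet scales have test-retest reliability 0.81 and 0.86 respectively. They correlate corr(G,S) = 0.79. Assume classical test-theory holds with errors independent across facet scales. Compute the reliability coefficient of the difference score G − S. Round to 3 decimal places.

0.232

Var(G−S) = 17.4² + 18.8² − 2·17.4·18.8·0.79 = 656.2 − 516.85 = 139.35.
With uncorrelated errors the cross-covariances are all true-score covariance, so they carry over unchanged; only the diagonal terms shrink to ρᵢσᵢ².
True-score variance = [17.4²·0.81 + 18.8²·0.86] − 516.85 = 549.194 − 516.85 = 32.3444.
Reliability = 32.3444 / 139.35 = 0.232.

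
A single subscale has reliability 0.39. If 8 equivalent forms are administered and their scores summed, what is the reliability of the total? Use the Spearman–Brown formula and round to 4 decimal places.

ρ_k = kρ / (1 + (k−1)ρ) = 8·0.39 / (1 + 7·0.39) = 3.120 / 3.730 = 0.8365.

0.8365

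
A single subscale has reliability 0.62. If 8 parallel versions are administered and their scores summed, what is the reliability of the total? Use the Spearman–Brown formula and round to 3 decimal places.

0.929

ρ_k = kρ / (1 + (k−1)ρ) = 8·0.62 / (1 + 7·0.62) = 4.960 / 5.340 = 0.929.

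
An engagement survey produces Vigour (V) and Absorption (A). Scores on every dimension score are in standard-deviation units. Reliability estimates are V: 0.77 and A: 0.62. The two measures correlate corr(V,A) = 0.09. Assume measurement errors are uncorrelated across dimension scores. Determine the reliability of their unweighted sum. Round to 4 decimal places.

Var(V+A) = 2 + 2·[0.09] = 2 + 0.18 = 2.18.
Because errors are independent across components, Cov(Tᵢ,Tⱼ) = Cov(Xᵢ,Xⱼ); the off-diagonal part of the true-score variance is the same as above.
True-score variance = [0.77 + 0.62] + 0.18 = 1.39 + 0.18 = 1.57.
Reliability = 1.57 / 2.18 = 0.7202.

0.7202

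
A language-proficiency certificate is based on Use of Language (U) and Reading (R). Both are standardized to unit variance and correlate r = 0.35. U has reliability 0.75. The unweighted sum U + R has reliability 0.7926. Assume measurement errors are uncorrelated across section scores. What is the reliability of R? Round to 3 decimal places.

0.690

Var(U+R) = 2 + 2·0.35 = 2.700.
True-score variance = ρ_U + ρ_R + 2·0.35, so 0.7926 = (0.75 + ρ_R + 0.70) / 2.700.
ρ_R = 0.7926·2.700 − 0.75 − 0.70 = 0.690.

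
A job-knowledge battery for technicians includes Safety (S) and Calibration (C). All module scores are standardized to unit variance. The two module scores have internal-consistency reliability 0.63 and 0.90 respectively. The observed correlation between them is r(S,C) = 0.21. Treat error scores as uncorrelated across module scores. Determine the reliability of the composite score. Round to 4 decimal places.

0.8058

Var(S+C) = 2 + 2·[0.21] = 2 + 0.42 = 2.42.
With uncorrelated errors the cross-covariances are all true-score covariance, so they carry over unchanged; only the diagonal terms shrink to ρᵢσᵢ².
True-score variance = [0.63 + 0.90] + 0.42 = 1.53 + 0.42 = 1.95.
Reliability = 1.95 / 2.42 = 0.8058.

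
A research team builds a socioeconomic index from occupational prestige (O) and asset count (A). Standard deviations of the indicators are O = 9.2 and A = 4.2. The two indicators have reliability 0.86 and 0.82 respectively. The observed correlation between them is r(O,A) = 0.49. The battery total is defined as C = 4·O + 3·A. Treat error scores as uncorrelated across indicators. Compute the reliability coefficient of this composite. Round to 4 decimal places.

Var(C) = 4²·9.2² + 3²·4.2² + 2·[12·9.2·4.2·0.49] = 1513 + 454.406 = 1967.41.
With uncorrelated errors the cross-covariances are all true-score covariance, so they carry over unchanged; only the diagonal terms shrink to ρᵢσᵢ².
True-score variance = [4²·9.2²·0.86 + 3²·4.2²·0.82] + 454.406 = 1294.83 + 454.406 = 1749.24.
Reliability = 1749.24 / 1967.41 = 0.8891.

0.8891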